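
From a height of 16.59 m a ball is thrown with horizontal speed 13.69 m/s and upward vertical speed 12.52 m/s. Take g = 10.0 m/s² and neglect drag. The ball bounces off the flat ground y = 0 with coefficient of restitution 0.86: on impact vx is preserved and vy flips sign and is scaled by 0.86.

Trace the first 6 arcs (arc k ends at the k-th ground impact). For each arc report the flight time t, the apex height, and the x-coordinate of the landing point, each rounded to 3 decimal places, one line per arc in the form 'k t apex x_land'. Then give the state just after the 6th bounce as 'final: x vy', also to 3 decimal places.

1 3.462 24.428 47.399
2 3.802 18.067 99.445
3 3.270 13.362 144.205
4 2.812 9.883 182.698
5 2.418 7.309 215.802
6 2.080 5.406 244.271
final: 244.271 8.942

Arc 1: start y=16.590, vy=12.520 → t=3.462, apex=24.428, x_land=47.399, impact vy=-22.103
  bounce: vy ← 0.86·22.103 = 19.009
Arc 2: start y=0.000, vy=19.009 → t=3.802, apex=18.067, x_land=99.445, impact vy=-19.009
  bounce: vy ← 0.86·19.009 = 16.348
Arc 3: start y=0.000, vy=16.348 → t=3.270, apex=13.362, x_land=144.205, impact vy=-16.348
  bounce: vy ← 0.86·16.348 = 14.059
Arc 4: start y=0.000, vy=14.059 → t=2.812, apex=9.883, x_land=182.698, impact vy=-14.059
  bounce: vy ← 0.86·14.059 = 12.091
Arc 5: start y=0.000, vy=12.091 → t=2.418, apex=7.309, x_land=215.802, impact vy=-12.091
  bounce: vy ← 0.86·12.091 = 10.398
Arc 6: start y=0.000, vy=10.398 → t=2.080, apex=5.406, x_land=244.271, impact vy=-10.398
  bounce: vy ← 0.86·10.398 = 8.942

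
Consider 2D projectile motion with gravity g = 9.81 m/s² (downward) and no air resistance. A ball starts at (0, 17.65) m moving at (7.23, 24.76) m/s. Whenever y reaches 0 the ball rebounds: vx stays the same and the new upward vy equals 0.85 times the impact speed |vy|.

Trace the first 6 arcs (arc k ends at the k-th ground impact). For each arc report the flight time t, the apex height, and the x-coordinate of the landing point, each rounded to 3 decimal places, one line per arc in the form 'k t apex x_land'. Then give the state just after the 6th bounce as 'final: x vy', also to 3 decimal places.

1 5.681 48.897 41.076
2 5.367 35.328 79.882
3 4.562 25.524 112.868
4 3.878 18.441 140.906
5 3.296 13.324 164.738
6 2.802 9.626 184.995
final: 184.995 11.682

Arc 1: start y=17.650, vy=24.760 → t=5.681, apex=48.897, x_land=41.076, impact vy=-30.973
  bounce: vy ← 0.85·30.973 = 26.327
Arc 2: start y=0.000, vy=26.327 → t=5.367, apex=35.328, x_land=79.882, impact vy=-26.327
  bounce: vy ← 0.85·26.327 = 22.378
Arc 3: start y=0.000, vy=22.378 → t=4.562, apex=25.524, x_land=112.868, impact vy=-22.378
  bounce: vy ← 0.85·22.378 = 19.022
Arc 4: start y=0.000, vy=19.022 → t=3.878, apex=18.441, x_land=140.906, impact vy=-19.022
  bounce: vy ← 0.85·19.022 = 16.168
Arc 5: start y=0.000, vy=16.168 → t=3.296, apex=13.324, x_land=164.738, impact vy=-16.168
  bounce: vy ← 0.85·16.168 = 13.743
Arc 6: start y=0.000, vy=13.743 → t=2.802, apex=9.626, x_land=184.995, impact vy=-13.743
  bounce: vy ← 0.85·13.743 = 11.682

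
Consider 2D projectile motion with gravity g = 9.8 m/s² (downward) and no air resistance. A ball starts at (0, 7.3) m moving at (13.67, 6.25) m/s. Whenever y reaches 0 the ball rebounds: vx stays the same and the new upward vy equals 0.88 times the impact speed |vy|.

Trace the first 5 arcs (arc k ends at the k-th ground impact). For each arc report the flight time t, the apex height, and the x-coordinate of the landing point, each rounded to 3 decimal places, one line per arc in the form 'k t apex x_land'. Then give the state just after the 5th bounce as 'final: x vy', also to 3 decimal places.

1 2.015 9.293 27.544
2 2.424 7.196 60.677
3 2.133 5.573 89.834
4 1.877 4.316 115.492
5 1.652 3.342 138.071
final: 138.071 7.122

Arc 1: start y=7.300, vy=6.250 → t=2.015, apex=9.293, x_land=27.544, impact vy=-13.496
  bounce: vy ← 0.88·13.496 = 11.876
Arc 2: start y=0.000, vy=11.876 → t=2.424, apex=7.196, x_land=60.677, impact vy=-11.876
  bounce: vy ← 0.88·11.876 = 10.451
Arc 3: start y=0.000, vy=10.451 → t=2.133, apex=5.573, x_land=89.834, impact vy=-10.451
  bounce: vy ← 0.88·10.451 = 9.197
Arc 4: start y=0.000, vy=9.197 → t=1.877, apex=4.316, x_land=115.492, impact vy=-9.197
  bounce: vy ← 0.88·9.197 = 8.093
Arc 5: start y=0.000, vy=8.093 → t=1.652, apex=3.342, x_land=138.071, impact vy=-8.093
  bounce: vy ← 0.88·8.093 = 7.122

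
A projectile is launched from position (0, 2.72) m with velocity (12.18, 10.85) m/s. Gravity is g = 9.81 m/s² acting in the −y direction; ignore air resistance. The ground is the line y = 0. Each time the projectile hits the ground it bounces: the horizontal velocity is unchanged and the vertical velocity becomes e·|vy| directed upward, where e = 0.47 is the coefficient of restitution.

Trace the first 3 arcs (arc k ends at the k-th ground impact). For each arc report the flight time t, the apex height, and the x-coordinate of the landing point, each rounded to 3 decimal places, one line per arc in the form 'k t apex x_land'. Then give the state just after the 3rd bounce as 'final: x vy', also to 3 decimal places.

1 2.439 8.720 29.711
2 1.253 1.926 44.977
3 0.589 0.426 52.152
final: 52.152 1.358

Arc 1: start y=2.720, vy=10.850 → t=2.439, apex=8.720, x_land=29.711, impact vy=-13.080
  bounce: vy ← 0.47·13.080 = 6.148
Arc 2: start y=0.000, vy=6.148 → t=1.253, apex=1.926, x_land=44.977, impact vy=-6.148
  bounce: vy ← 0.47·6.148 = 2.889
Arc 3: start y=0.000, vy=2.889 → t=0.589, apex=0.426, x_land=52.152, impact vy=-2.889
  bounce: vy ← 0.47·2.889 = 1.358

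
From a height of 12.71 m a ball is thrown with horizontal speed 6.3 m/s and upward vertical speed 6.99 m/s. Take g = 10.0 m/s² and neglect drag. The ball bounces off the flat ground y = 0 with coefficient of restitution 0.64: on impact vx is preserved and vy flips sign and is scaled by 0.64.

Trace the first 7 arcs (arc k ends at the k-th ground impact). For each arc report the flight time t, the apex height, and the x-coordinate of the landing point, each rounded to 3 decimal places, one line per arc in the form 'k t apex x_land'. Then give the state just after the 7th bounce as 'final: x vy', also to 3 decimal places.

Arc 1: start y=12.710, vy=6.990 → t=2.440, apex=15.153, x_land=15.371, impact vy=-17.409
  bounce: vy ← 0.64·17.409 = 11.142
Arc 2: start y=0.000, vy=11.142 → t=2.228, apex=6.207, x_land=29.409, impact vy=-11.142
  bounce: vy ← 0.64·11.142 = 7.131
Arc 3: start y=0.000, vy=7.131 → t=1.426, apex=2.542, x_land=38.394, impact vy=-7.131
  bounce: vy ← 0.64·7.131 = 4.564
Arc 4: start y=0.000, vy=4.564 → t=0.913, apex=1.041, x_land=44.144, impact vy=-4.564
  bounce: vy ← 0.64·4.564 = 2.921
Arc 5: start y=0.000, vy=2.921 → t=0.584, apex=0.427, x_land=47.824, impact vy=-2.921
  bounce: vy ← 0.64·2.921 = 1.869
Arc 6: start y=0.000, vy=1.869 → t=0.374, apex=0.175, x_land=50.179, impact vy=-1.869
  bounce: vy ← 0.64·1.869 = 1.196
Arc 7: start y=0.000, vy=1.196 → t=0.239, apex=0.072, x_land=51.687, impact vy=-1.196
  bounce: vy ← 0.64·1.196 = 0.766

1 2.440 15.153 15.371
2 2.228 6.207 29.409
3 1.426 2.542 38.394
4 0.913 1.041 44.144
5 0.584 0.427 47.824
6 0.374 0.175 50.179
7 0.239 0.072 51.687
final: 51.687 0.766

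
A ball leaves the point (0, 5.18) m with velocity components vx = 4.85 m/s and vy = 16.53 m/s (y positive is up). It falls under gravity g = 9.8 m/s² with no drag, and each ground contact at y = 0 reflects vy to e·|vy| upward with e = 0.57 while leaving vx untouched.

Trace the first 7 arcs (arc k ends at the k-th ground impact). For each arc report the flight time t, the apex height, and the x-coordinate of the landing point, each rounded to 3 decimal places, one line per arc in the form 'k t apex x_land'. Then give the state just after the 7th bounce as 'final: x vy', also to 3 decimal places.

1 3.662 19.121 17.761
2 2.252 6.212 28.683
3 1.284 2.018 34.909
4 0.732 0.656 38.457
5 0.417 0.213 40.480
6 0.238 0.069 41.633
7 0.135 0.022 42.290
final: 42.290 0.378

Arc 1: start y=5.180, vy=16.530 → t=3.662, apex=19.121, x_land=17.761, impact vy=-19.359
  bounce: vy ← 0.57·19.359 = 11.035
Arc 2: start y=0.000, vy=11.035 → t=2.252, apex=6.212, x_land=28.683, impact vy=-11.035
  bounce: vy ← 0.57·11.035 = 6.290
Arc 3: start y=0.000, vy=6.290 → t=1.284, apex=2.018, x_land=34.909, impact vy=-6.290
  bounce: vy ← 0.57·6.290 = 3.585
Arc 4: start y=0.000, vy=3.585 → t=0.732, apex=0.656, x_land=38.457, impact vy=-3.585
  bounce: vy ← 0.57·3.585 = 2.044
Arc 5: start y=0.000, vy=2.044 → t=0.417, apex=0.213, x_land=40.480, impact vy=-2.044
  bounce: vy ← 0.57·2.044 = 1.165
Arc 6: start y=0.000, vy=1.165 → t=0.238, apex=0.069, x_land=41.633, impact vy=-1.165
  bounce: vy ← 0.57·1.165 = 0.664
Arc 7: start y=0.000, vy=0.664 → t=0.135, apex=0.022, x_land=42.290, impact vy=-0.664
  bounce: vy ← 0.57·0.664 = 0.378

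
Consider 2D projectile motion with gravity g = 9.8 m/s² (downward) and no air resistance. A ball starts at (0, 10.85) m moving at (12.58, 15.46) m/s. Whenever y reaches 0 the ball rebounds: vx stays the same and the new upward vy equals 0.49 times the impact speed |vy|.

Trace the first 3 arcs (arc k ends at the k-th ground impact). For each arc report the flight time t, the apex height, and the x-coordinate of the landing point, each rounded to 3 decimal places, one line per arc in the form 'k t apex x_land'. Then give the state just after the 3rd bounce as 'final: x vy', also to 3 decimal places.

1 3.746 23.044 47.127
2 2.125 5.533 73.863
3 1.041 1.328 86.963
final: 86.963 2.500

Arc 1: start y=10.850, vy=15.460 → t=3.746, apex=23.044, x_land=47.127, impact vy=-21.253
  bounce: vy ← 0.49·21.253 = 10.414
Arc 2: start y=0.000, vy=10.414 → t=2.125, apex=5.533, x_land=73.863, impact vy=-10.414
  bounce: vy ← 0.49·10.414 = 5.103
Arc 3: start y=0.000, vy=5.103 → t=1.041, apex=1.328, x_land=86.963, impact vy=-5.103
  bounce: vy ← 0.49·5.103 = 2.500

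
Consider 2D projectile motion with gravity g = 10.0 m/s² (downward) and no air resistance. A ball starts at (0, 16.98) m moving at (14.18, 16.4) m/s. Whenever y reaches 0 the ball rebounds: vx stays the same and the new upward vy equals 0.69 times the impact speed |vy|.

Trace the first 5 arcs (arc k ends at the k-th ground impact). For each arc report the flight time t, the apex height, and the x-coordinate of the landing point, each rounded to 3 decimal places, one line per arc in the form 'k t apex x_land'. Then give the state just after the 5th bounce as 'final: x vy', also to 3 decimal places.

1 4.107 30.428 58.236
2 3.404 14.487 106.509
3 2.349 6.897 139.818
4 1.621 3.284 162.801
5 1.118 1.563 178.659
final: 178.659 3.858

Arc 1: start y=16.980, vy=16.400 → t=4.107, apex=30.428, x_land=58.236, impact vy=-24.669
  bounce: vy ← 0.69·24.669 = 17.022
Arc 2: start y=0.000, vy=17.022 → t=3.404, apex=14.487, x_land=106.509, impact vy=-17.022
  bounce: vy ← 0.69·17.022 = 11.745
Arc 3: start y=0.000, vy=11.745 → t=2.349, apex=6.897, x_land=139.818, impact vy=-11.745
  bounce: vy ← 0.69·11.745 = 8.104
Arc 4: start y=0.000, vy=8.104 → t=1.621, apex=3.284, x_land=162.801, impact vy=-8.104
  bounce: vy ← 0.69·8.104 = 5.592
Arc 5: start y=0.000, vy=5.592 → t=1.118, apex=1.563, x_land=178.659, impact vy=-5.592
  bounce: vy ← 0.69·5.592 = 3.858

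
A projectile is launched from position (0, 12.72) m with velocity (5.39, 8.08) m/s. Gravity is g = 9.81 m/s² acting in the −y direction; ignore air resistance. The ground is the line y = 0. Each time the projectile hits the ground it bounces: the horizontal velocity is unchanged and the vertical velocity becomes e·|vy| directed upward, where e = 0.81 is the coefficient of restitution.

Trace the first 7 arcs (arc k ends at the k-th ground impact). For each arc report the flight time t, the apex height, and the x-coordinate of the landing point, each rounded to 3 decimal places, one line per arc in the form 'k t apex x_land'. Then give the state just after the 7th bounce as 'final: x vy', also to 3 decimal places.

Arc 1: start y=12.720, vy=8.080 → t=2.632, apex=16.048, x_land=14.189, impact vy=-17.744
  bounce: vy ← 0.81·17.744 = 14.373
Arc 2: start y=0.000, vy=14.373 → t=2.930, apex=10.529, x_land=29.983, impact vy=-14.373
  bounce: vy ← 0.81·14.373 = 11.642
Arc 3: start y=0.000, vy=11.642 → t=2.373, apex=6.908, x_land=42.776, impact vy=-11.642
  bounce: vy ← 0.81·11.642 = 9.430
Arc 4: start y=0.000, vy=9.430 → t=1.923, apex=4.532, x_land=53.138, impact vy=-9.430
  bounce: vy ← 0.81·9.430 = 7.638
Arc 5: start y=0.000, vy=7.638 → t=1.557, apex=2.974, x_land=61.532, impact vy=-7.638
  bounce: vy ← 0.81·7.638 = 6.187
Arc 6: start y=0.000, vy=6.187 → t=1.261, apex=1.951, x_land=68.330, impact vy=-6.187
  bounce: vy ← 0.81·6.187 = 5.011
Arc 7: start y=0.000, vy=5.011 → t=1.022, apex=1.280, x_land=73.837, impact vy=-5.011
  bounce: vy ← 0.81·5.011 = 4.059

1 2.632 16.048 14.189
2 2.930 10.529 29.983
3 2.373 6.908 42.776
4 1.923 4.532 53.138
5 1.557 2.974 61.532
6 1.261 1.951 68.330
7 1.022 1.280 73.837
final: 73.837 4.059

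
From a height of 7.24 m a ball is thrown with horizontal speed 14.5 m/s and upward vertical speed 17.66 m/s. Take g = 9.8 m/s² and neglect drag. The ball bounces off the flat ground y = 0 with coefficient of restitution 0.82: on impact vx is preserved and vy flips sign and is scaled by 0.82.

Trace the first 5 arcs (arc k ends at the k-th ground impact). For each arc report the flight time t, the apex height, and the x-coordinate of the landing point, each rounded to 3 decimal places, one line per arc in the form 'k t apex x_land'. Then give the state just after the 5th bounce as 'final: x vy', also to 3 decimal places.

1 3.976 23.152 57.648
2 3.565 15.567 109.338
3 2.923 10.468 151.724
4 2.397 7.038 186.481
5 1.966 4.733 214.981
final: 214.981 7.898

Arc 1: start y=7.240, vy=17.660 → t=3.976, apex=23.152, x_land=57.648, impact vy=-21.302
  bounce: vy ← 0.82·21.302 = 17.468
Arc 2: start y=0.000, vy=17.468 → t=3.565, apex=15.567, x_land=109.338, impact vy=-17.468
  bounce: vy ← 0.82·17.468 = 14.324
Arc 3: start y=0.000, vy=14.324 → t=2.923, apex=10.468, x_land=151.724, impact vy=-14.324
  bounce: vy ← 0.82·14.324 = 11.745
Arc 4: start y=0.000, vy=11.745 → t=2.397, apex=7.038, x_land=186.481, impact vy=-11.745
  bounce: vy ← 0.82·11.745 = 9.631
Arc 5: start y=0.000, vy=9.631 → t=1.966, apex=4.733, x_land=214.981, impact vy=-9.631
  bounce: vy ← 0.82·9.631 = 7.898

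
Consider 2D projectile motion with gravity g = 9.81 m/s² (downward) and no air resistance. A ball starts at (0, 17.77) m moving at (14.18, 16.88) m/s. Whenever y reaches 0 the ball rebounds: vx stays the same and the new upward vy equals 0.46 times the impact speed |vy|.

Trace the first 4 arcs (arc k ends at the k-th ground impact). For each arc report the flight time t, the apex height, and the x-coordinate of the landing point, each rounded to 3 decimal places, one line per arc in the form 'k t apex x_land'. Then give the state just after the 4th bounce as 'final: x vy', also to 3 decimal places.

1 4.287 32.293 60.783
2 2.361 6.833 94.256
3 1.086 1.446 109.654
4 0.500 0.306 116.737
final: 116.737 1.127

Arc 1: start y=17.770, vy=16.880 → t=4.287, apex=32.293, x_land=60.783, impact vy=-25.171
  bounce: vy ← 0.46·25.171 = 11.579
Arc 2: start y=0.000, vy=11.579 → t=2.361, apex=6.833, x_land=94.256, impact vy=-11.579
  bounce: vy ← 0.46·11.579 = 5.326
Arc 3: start y=0.000, vy=5.326 → t=1.086, apex=1.446, x_land=109.654, impact vy=-5.326
  bounce: vy ← 0.46·5.326 = 2.450
Arc 4: start y=0.000, vy=2.450 → t=0.500, apex=0.306, x_land=116.737, impact vy=-2.450
  bounce: vy ← 0.46·2.450 = 1.127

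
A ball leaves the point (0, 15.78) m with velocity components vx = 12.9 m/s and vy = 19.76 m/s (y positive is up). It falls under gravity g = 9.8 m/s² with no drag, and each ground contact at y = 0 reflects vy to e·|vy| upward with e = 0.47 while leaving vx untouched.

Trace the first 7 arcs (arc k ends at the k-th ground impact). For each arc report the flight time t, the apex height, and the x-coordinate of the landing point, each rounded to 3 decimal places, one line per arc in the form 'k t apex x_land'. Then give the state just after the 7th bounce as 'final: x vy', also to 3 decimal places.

1 4.716 35.701 60.831
2 2.537 7.886 93.562
3 1.193 1.742 108.946
4 0.560 0.385 116.176
5 0.263 0.085 119.574
6 0.124 0.019 121.172
7 0.058 0.004 121.922
final: 121.922 0.134

Arc 1: start y=15.780, vy=19.760 → t=4.716, apex=35.701, x_land=60.831, impact vy=-26.453
  bounce: vy ← 0.47·26.453 = 12.433
Arc 2: start y=0.000, vy=12.433 → t=2.537, apex=7.886, x_land=93.562, impact vy=-12.433
  bounce: vy ← 0.47·12.433 = 5.843
Arc 3: start y=0.000, vy=5.843 → t=1.193, apex=1.742, x_land=108.946, impact vy=-5.843
  bounce: vy ← 0.47·5.843 = 2.746
Arc 4: start y=0.000, vy=2.746 → t=0.560, apex=0.385, x_land=116.176, impact vy=-2.746
  bounce: vy ← 0.47·2.746 = 1.291
Arc 5: start y=0.000, vy=1.291 → t=0.263, apex=0.085, x_land=119.574, impact vy=-1.291
  bounce: vy ← 0.47·1.291 = 0.607
Arc 6: start y=0.000, vy=0.607 → t=0.124, apex=0.019, x_land=121.172, impact vy=-0.607
  bounce: vy ← 0.47·0.607 = 0.285
Arc 7: start y=0.000, vy=0.285 → t=0.058, apex=0.004, x_land=121.922, impact vy=-0.285
  bounce: vy ← 0.47·0.285 = 0.134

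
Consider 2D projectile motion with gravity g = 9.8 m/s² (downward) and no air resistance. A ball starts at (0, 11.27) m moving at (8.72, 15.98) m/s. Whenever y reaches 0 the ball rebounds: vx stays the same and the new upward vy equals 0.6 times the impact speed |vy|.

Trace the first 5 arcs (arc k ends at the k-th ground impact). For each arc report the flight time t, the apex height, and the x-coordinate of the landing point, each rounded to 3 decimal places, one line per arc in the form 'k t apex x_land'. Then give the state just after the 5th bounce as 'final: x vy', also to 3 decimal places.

1 3.857 24.299 33.637
2 2.672 8.747 56.939
3 1.603 3.149 70.920
4 0.962 1.134 79.309
5 0.577 0.408 84.342
final: 84.342 1.697

Arc 1: start y=11.270, vy=15.980 → t=3.857, apex=24.299, x_land=33.637, impact vy=-21.823
  bounce: vy ← 0.6·21.823 = 13.094
Arc 2: start y=0.000, vy=13.094 → t=2.672, apex=8.747, x_land=56.939, impact vy=-13.094
  bounce: vy ← 0.6·13.094 = 7.856
Arc 3: start y=0.000, vy=7.856 → t=1.603, apex=3.149, x_land=70.920, impact vy=-7.856
  bounce: vy ← 0.6·7.856 = 4.714
Arc 4: start y=0.000, vy=4.714 → t=0.962, apex=1.134, x_land=79.309, impact vy=-4.714
  bounce: vy ← 0.6·4.714 = 2.828
Arc 5: start y=0.000, vy=2.828 → t=0.577, apex=0.408, x_land=84.342, impact vy=-2.828
  bounce: vy ← 0.6·2.828 = 1.697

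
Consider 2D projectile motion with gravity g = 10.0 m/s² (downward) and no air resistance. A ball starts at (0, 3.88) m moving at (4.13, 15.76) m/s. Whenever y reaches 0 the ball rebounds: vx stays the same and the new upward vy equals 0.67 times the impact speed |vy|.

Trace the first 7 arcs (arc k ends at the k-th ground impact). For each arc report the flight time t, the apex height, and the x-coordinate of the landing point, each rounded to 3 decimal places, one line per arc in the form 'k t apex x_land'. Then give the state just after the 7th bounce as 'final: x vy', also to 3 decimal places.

1 3.381 16.299 13.966
2 2.419 7.317 23.957
3 1.621 3.284 30.652
4 1.086 1.474 35.137
5 0.728 0.662 38.143
6 0.488 0.297 40.156
7 0.327 0.133 41.505
final: 41.505 1.094

Arc 1: start y=3.880, vy=15.760 → t=3.381, apex=16.299, x_land=13.966, impact vy=-18.055
  bounce: vy ← 0.67·18.055 = 12.097
Arc 2: start y=0.000, vy=12.097 → t=2.419, apex=7.317, x_land=23.957, impact vy=-12.097
  bounce: vy ← 0.67·12.097 = 8.105
Arc 3: start y=0.000, vy=8.105 → t=1.621, apex=3.284, x_land=30.652, impact vy=-8.105
  bounce: vy ← 0.67·8.105 = 5.430
Arc 4: start y=0.000, vy=5.430 → t=1.086, apex=1.474, x_land=35.137, impact vy=-5.430
  bounce: vy ← 0.67·5.430 = 3.638
Arc 5: start y=0.000, vy=3.638 → t=0.728, apex=0.662, x_land=38.143, impact vy=-3.638
  bounce: vy ← 0.67·3.638 = 2.438
Arc 6: start y=0.000, vy=2.438 → t=0.488, apex=0.297, x_land=40.156, impact vy=-2.438
  bounce: vy ← 0.67·2.438 = 1.633
Arc 7: start y=0.000, vy=1.633 → t=0.327, apex=0.133, x_land=41.505, impact vy=-1.633
  bounce: vy ← 0.67·1.633 = 1.094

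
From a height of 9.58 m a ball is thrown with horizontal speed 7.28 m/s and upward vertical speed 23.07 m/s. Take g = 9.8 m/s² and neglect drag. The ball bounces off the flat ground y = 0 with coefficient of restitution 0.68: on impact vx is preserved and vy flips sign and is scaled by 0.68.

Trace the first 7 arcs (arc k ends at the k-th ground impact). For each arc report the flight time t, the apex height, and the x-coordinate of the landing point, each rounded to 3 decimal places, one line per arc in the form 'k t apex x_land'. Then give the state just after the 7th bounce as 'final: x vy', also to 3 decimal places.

1 5.092 36.734 37.071
2 3.724 16.986 64.179
3 2.532 7.854 82.613
4 1.722 3.632 95.148
5 1.171 1.679 103.672
6 0.796 0.777 109.468
7 0.541 0.359 113.410
final: 113.410 1.804

Arc 1: start y=9.580, vy=23.070 → t=5.092, apex=36.734, x_land=37.071, impact vy=-26.833
  bounce: vy ← 0.68·26.833 = 18.246
Arc 2: start y=0.000, vy=18.246 → t=3.724, apex=16.986, x_land=64.179, impact vy=-18.246
  bounce: vy ← 0.68·18.246 = 12.407
Arc 3: start y=0.000, vy=12.407 → t=2.532, apex=7.854, x_land=82.613, impact vy=-12.407
  bounce: vy ← 0.68·12.407 = 8.437
Arc 4: start y=0.000, vy=8.437 → t=1.722, apex=3.632, x_land=95.148, impact vy=-8.437
  bounce: vy ← 0.68·8.437 = 5.737
Arc 5: start y=0.000, vy=5.737 → t=1.171, apex=1.679, x_land=103.672, impact vy=-5.737
  bounce: vy ← 0.68·5.737 = 3.901
Arc 6: start y=0.000, vy=3.901 → t=0.796, apex=0.777, x_land=109.468, impact vy=-3.901
  bounce: vy ← 0.68·3.901 = 2.653
Arc 7: start y=0.000, vy=2.653 → t=0.541, apex=0.359, x_land=113.410, impact vy=-2.653
  bounce: vy ← 0.68·2.653 = 1.804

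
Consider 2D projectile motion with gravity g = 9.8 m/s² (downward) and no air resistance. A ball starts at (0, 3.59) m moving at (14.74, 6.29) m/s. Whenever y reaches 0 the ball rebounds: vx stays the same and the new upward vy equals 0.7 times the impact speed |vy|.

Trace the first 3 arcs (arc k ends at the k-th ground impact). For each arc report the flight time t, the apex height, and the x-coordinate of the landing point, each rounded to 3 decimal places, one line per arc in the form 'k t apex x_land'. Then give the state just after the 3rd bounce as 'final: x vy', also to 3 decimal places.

Arc 1: start y=3.590, vy=6.290 → t=1.712, apex=5.609, x_land=25.230, impact vy=-10.485
  bounce: vy ← 0.7·10.485 = 7.339
Arc 2: start y=0.000, vy=7.339 → t=1.498, apex=2.748, x_land=47.308, impact vy=-7.339
  bounce: vy ← 0.7·7.339 = 5.137
Arc 3: start y=0.000, vy=5.137 → t=1.048, apex=1.347, x_land=62.763, impact vy=-5.137
  bounce: vy ← 0.7·5.137 = 3.596

1 1.712 5.609 25.230
2 1.498 2.748 47.308
3 1.048 1.347 62.763
final: 62.763 3.596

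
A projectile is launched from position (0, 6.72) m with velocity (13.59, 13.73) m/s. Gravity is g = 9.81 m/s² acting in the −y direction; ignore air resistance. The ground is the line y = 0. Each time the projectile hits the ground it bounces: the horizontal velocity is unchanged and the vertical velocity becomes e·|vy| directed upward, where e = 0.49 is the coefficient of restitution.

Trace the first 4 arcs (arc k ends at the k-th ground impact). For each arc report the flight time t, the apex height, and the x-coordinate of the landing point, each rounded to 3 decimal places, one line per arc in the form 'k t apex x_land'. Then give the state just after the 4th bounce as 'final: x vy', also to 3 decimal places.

1 3.224 16.328 43.816
2 1.788 3.920 68.115
3 0.876 0.941 80.022
4 0.429 0.226 85.856
final: 85.856 1.032

Arc 1: start y=6.720, vy=13.730 → t=3.224, apex=16.328, x_land=43.816, impact vy=-17.899
  bounce: vy ← 0.49·17.899 = 8.770
Arc 2: start y=0.000, vy=8.770 → t=1.788, apex=3.920, x_land=68.115, impact vy=-8.770
  bounce: vy ← 0.49·8.770 = 4.297
Arc 3: start y=0.000, vy=4.297 → t=0.876, apex=0.941, x_land=80.022, impact vy=-4.297
  bounce: vy ← 0.49·4.297 = 2.106
Arc 4: start y=0.000, vy=2.106 → t=0.429, apex=0.226, x_land=85.856, impact vy=-2.106
  bounce: vy ← 0.49·2.106 = 1.032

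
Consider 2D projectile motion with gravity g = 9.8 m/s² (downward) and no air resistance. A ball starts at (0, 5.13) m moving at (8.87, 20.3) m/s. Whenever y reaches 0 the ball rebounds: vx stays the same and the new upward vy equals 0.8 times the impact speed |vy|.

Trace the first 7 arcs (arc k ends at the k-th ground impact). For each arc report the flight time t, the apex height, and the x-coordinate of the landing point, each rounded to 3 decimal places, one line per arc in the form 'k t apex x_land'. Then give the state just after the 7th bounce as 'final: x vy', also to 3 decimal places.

1 4.382 26.155 38.866
2 3.697 16.739 71.655
3 2.957 10.713 97.886
4 2.366 6.856 118.871
5 1.893 4.388 135.658
6 1.514 2.808 149.089
7 1.211 1.797 159.833
final: 159.833 4.748

Arc 1: start y=5.130, vy=20.300 → t=4.382, apex=26.155, x_land=38.866, impact vy=-22.642
  bounce: vy ← 0.8·22.642 = 18.113
Arc 2: start y=0.000, vy=18.113 → t=3.697, apex=16.739, x_land=71.655, impact vy=-18.113
  bounce: vy ← 0.8·18.113 = 14.491
Arc 3: start y=0.000, vy=14.491 → t=2.957, apex=10.713, x_land=97.886, impact vy=-14.491
  bounce: vy ← 0.8·14.491 = 11.592
Arc 4: start y=0.000, vy=11.592 → t=2.366, apex=6.856, x_land=118.871, impact vy=-11.592
  bounce: vy ← 0.8·11.592 = 9.274
Arc 5: start y=0.000, vy=9.274 → t=1.893, apex=4.388, x_land=135.658, impact vy=-9.274
  bounce: vy ← 0.8·9.274 = 7.419
Arc 6: start y=0.000, vy=7.419 → t=1.514, apex=2.808, x_land=149.089, impact vy=-7.419
  bounce: vy ← 0.8·7.419 = 5.935
Arc 7: start y=0.000, vy=5.935 → t=1.211, apex=1.797, x_land=159.833, impact vy=-5.935
  bounce: vy ← 0.8·5.935 = 4.748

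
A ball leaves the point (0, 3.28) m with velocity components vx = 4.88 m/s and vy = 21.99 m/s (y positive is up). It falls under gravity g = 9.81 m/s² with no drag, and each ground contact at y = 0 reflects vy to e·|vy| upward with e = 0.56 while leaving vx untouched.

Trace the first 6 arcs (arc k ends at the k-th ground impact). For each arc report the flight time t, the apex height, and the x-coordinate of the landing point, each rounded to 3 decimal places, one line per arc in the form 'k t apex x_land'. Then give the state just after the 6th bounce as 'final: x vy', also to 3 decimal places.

Arc 1: start y=3.280, vy=21.990 → t=4.628, apex=27.926, x_land=22.583, impact vy=-23.408
  bounce: vy ← 0.56·23.408 = 13.108
Arc 2: start y=0.000, vy=13.108 → t=2.672, apex=8.758, x_land=35.625, impact vy=-13.108
  bounce: vy ← 0.56·13.108 = 7.341
Arc 3: start y=0.000, vy=7.341 → t=1.497, apex=2.746, x_land=42.928, impact vy=-7.341
  bounce: vy ← 0.56·7.341 = 4.111
Arc 4: start y=0.000, vy=4.111 → t=0.838, apex=0.861, x_land=47.017, impact vy=-4.111
  bounce: vy ← 0.56·4.111 = 2.302
Arc 5: start y=0.000, vy=2.302 → t=0.469, apex=0.270, x_land=49.308, impact vy=-2.302
  bounce: vy ← 0.56·2.302 = 1.289
Arc 6: start y=0.000, vy=1.289 → t=0.263, apex=0.085, x_land=50.590, impact vy=-1.289
  bounce: vy ← 0.56·1.289 = 0.722

1 4.628 27.926 22.583
2 2.672 8.758 35.625
3 1.497 2.746 42.928
4 0.838 0.861 47.017
5 0.469 0.270 49.308
6 0.263 0.085 50.590
final: 50.590 0.722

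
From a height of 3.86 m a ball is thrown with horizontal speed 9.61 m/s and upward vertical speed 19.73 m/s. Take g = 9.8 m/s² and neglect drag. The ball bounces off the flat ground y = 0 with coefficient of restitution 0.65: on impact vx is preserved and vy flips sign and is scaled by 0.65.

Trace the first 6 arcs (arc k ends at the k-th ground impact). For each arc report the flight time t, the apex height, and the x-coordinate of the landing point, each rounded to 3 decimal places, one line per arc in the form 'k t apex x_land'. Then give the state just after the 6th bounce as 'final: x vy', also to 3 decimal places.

Arc 1: start y=3.860, vy=19.730 → t=4.213, apex=23.721, x_land=40.492, impact vy=-21.562
  bounce: vy ← 0.65·21.562 = 14.015
Arc 2: start y=0.000, vy=14.015 → t=2.860, apex=10.022, x_land=67.979, impact vy=-14.015
  bounce: vy ← 0.65·14.015 = 9.110
Arc 3: start y=0.000, vy=9.110 → t=1.859, apex=4.234, x_land=85.846, impact vy=-9.110
  bounce: vy ← 0.65·9.110 = 5.922
Arc 4: start y=0.000, vy=5.922 → t=1.208, apex=1.789, x_land=97.459, impact vy=-5.922
  bounce: vy ← 0.65·5.922 = 3.849
Arc 5: start y=0.000, vy=3.849 → t=0.786, apex=0.756, x_land=105.008, impact vy=-3.849
  bounce: vy ← 0.65·3.849 = 2.502
Arc 6: start y=0.000, vy=2.502 → t=0.511, apex=0.319, x_land=109.915, impact vy=-2.502
  bounce: vy ← 0.65·2.502 = 1.626

1 4.213 23.721 40.492
2 2.860 10.022 67.979
3 1.859 4.234 85.846
4 1.208 1.789 97.459
5 0.786 0.756 105.008
6 0.511 0.319 109.915
final: 109.915 1.626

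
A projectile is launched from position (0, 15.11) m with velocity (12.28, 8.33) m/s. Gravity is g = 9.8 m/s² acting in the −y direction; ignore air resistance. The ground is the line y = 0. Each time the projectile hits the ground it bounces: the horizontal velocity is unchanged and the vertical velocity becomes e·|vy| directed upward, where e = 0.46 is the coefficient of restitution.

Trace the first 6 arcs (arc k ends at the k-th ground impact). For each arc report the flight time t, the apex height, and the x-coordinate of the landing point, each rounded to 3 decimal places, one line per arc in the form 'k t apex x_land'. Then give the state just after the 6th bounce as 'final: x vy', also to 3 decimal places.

Arc 1: start y=15.110, vy=8.330 → t=2.801, apex=18.650, x_land=34.396, impact vy=-19.119
  bounce: vy ← 0.46·19.119 = 8.795
Arc 2: start y=0.000, vy=8.795 → t=1.795, apex=3.946, x_land=56.437, impact vy=-8.795
  bounce: vy ← 0.46·8.795 = 4.046
Arc 3: start y=0.000, vy=4.046 → t=0.826, apex=0.835, x_land=66.575, impact vy=-4.046
  bounce: vy ← 0.46·4.046 = 1.861
Arc 4: start y=0.000, vy=1.861 → t=0.380, apex=0.177, x_land=71.239, impact vy=-1.861
  bounce: vy ← 0.46·1.861 = 0.856
Arc 5: start y=0.000, vy=0.856 → t=0.175, apex=0.037, x_land=73.385, impact vy=-0.856
  bounce: vy ← 0.46·0.856 = 0.394
Arc 6: start y=0.000, vy=0.394 → t=0.080, apex=0.008, x_land=74.371, impact vy=-0.394
  bounce: vy ← 0.46·0.394 = 0.181

1 2.801 18.650 34.396
2 1.795 3.946 56.437
3 0.826 0.835 66.575
4 0.380 0.177 71.239
5 0.175 0.037 73.385
6 0.080 0.008 74.371
final: 74.371 0.181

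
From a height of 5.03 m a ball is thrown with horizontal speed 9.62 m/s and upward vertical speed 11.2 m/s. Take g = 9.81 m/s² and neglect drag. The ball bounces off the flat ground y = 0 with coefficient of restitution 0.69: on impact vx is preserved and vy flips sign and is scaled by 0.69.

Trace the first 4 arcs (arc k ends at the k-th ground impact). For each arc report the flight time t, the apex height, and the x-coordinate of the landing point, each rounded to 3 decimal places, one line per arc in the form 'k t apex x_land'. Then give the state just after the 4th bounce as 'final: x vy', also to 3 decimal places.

Arc 1: start y=5.030, vy=11.200 → t=2.668, apex=11.423, x_land=25.664, impact vy=-14.971
  bounce: vy ← 0.69·14.971 = 10.330
Arc 2: start y=0.000, vy=10.330 → t=2.106, apex=5.439, x_land=45.924, impact vy=-10.330
  bounce: vy ← 0.69·10.330 = 7.128
Arc 3: start y=0.000, vy=7.128 → t=1.453, apex=2.589, x_land=59.903, impact vy=-7.128
  bounce: vy ← 0.69·7.128 = 4.918
Arc 4: start y=0.000, vy=4.918 → t=1.003, apex=1.233, x_land=69.549, impact vy=-4.918
  bounce: vy ← 0.69·4.918 = 3.393

1 2.668 11.423 25.664
2 2.106 5.439 45.924
3 1.453 2.589 59.903
4 1.003 1.233 69.549
final: 69.549 3.393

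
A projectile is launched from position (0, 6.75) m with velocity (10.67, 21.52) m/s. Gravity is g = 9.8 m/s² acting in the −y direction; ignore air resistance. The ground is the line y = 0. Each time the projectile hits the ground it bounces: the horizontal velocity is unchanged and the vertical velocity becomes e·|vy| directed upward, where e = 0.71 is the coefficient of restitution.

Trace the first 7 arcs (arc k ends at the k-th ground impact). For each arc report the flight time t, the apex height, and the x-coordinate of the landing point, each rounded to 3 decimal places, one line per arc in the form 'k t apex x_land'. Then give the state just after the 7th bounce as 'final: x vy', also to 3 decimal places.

1 4.686 30.378 49.998
2 3.536 15.314 87.723
3 2.510 7.720 114.508
4 1.782 3.891 133.526
5 1.265 1.962 147.028
6 0.898 0.989 156.615
7 0.638 0.498 163.421
final: 163.421 2.219

Arc 1: start y=6.750, vy=21.520 → t=4.686, apex=30.378, x_land=49.998, impact vy=-24.401
  bounce: vy ← 0.71·24.401 = 17.325
Arc 2: start y=0.000, vy=17.325 → t=3.536, apex=15.314, x_land=87.723, impact vy=-17.325
  bounce: vy ← 0.71·17.325 = 12.301
Arc 3: start y=0.000, vy=12.301 → t=2.510, apex=7.720, x_land=114.508, impact vy=-12.301
  bounce: vy ← 0.71·12.301 = 8.733
Arc 4: start y=0.000, vy=8.733 → t=1.782, apex=3.891, x_land=133.526, impact vy=-8.733
  bounce: vy ← 0.71·8.733 = 6.201
Arc 5: start y=0.000, vy=6.201 → t=1.265, apex=1.962, x_land=147.028, impact vy=-6.201
  bounce: vy ← 0.71·6.201 = 4.403
Arc 6: start y=0.000, vy=4.403 → t=0.898, apex=0.989, x_land=156.615, impact vy=-4.403
  bounce: vy ← 0.71·4.403 = 3.126
Arc 7: start y=0.000, vy=3.126 → t=0.638, apex=0.498, x_land=163.421, impact vy=-3.126
  bounce: vy ← 0.71·3.126 = 2.219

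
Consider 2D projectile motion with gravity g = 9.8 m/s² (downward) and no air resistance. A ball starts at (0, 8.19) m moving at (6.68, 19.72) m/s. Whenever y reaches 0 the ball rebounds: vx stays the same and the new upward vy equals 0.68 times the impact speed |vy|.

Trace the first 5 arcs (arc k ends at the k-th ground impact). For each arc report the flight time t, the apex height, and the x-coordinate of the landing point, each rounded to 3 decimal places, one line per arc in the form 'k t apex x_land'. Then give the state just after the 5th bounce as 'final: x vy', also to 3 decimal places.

Arc 1: start y=8.190, vy=19.720 → t=4.404, apex=28.031, x_land=29.419, impact vy=-23.439
  bounce: vy ← 0.68·23.439 = 15.939
Arc 2: start y=0.000, vy=15.939 → t=3.253, apex=12.961, x_land=51.148, impact vy=-15.939
  bounce: vy ← 0.68·15.939 = 10.838
Arc 3: start y=0.000, vy=10.838 → t=2.212, apex=5.993, x_land=65.923, impact vy=-10.838
  bounce: vy ← 0.68·10.838 = 7.370
Arc 4: start y=0.000, vy=7.370 → t=1.504, apex=2.771, x_land=75.970, impact vy=-7.370
  bounce: vy ← 0.68·7.370 = 5.012
Arc 5: start y=0.000, vy=5.012 → t=1.023, apex=1.281, x_land=82.803, impact vy=-5.012
  bounce: vy ← 0.68·5.012 = 3.408

1 4.404 28.031 29.419
2 3.253 12.961 51.148
3 2.212 5.993 65.923
4 1.504 2.771 75.970
5 1.023 1.281 82.803
final: 82.803 3.408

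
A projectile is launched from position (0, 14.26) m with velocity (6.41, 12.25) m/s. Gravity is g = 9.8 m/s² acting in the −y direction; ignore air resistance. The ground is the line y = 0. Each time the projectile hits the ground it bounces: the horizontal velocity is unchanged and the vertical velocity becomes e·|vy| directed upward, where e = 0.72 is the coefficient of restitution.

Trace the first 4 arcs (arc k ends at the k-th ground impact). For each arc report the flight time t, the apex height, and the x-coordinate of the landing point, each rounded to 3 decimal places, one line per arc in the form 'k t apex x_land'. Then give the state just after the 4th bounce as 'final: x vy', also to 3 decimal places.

Arc 1: start y=14.260, vy=12.250 → t=3.365, apex=21.916, x_land=21.569, impact vy=-20.726
  bounce: vy ← 0.72·20.726 = 14.923
Arc 2: start y=0.000, vy=14.923 → t=3.045, apex=11.361, x_land=41.090, impact vy=-14.923
  bounce: vy ← 0.72·14.923 = 10.744
Arc 3: start y=0.000, vy=10.744 → t=2.193, apex=5.890, x_land=55.145, impact vy=-10.744
  bounce: vy ← 0.72·10.744 = 7.736
Arc 4: start y=0.000, vy=7.736 → t=1.579, apex=3.053, x_land=65.265, impact vy=-7.736
  bounce: vy ← 0.72·7.736 = 5.570

1 3.365 21.916 21.569
2 3.045 11.361 41.090
3 2.193 5.890 55.145
4 1.579 3.053 65.265
final: 65.265 5.570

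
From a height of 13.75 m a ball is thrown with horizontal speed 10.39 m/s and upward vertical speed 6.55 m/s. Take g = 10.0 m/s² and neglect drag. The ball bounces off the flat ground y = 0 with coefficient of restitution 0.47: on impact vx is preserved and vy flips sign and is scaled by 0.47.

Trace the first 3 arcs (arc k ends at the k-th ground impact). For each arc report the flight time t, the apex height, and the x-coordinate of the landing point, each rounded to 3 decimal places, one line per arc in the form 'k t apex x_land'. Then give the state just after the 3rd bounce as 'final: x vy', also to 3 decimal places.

1 2.438 15.895 25.331
2 1.676 3.511 42.744
3 0.788 0.776 50.929
final: 50.929 1.851

Arc 1: start y=13.750, vy=6.550 → t=2.438, apex=15.895, x_land=25.331, impact vy=-17.830
  bounce: vy ← 0.47·17.830 = 8.380
Arc 2: start y=0.000, vy=8.380 → t=1.676, apex=3.511, x_land=42.744, impact vy=-8.380
  bounce: vy ← 0.47·8.380 = 3.939
Arc 3: start y=0.000, vy=3.939 → t=0.788, apex=0.776, x_land=50.929, impact vy=-3.939
  bounce: vy ← 0.47·3.939 = 1.851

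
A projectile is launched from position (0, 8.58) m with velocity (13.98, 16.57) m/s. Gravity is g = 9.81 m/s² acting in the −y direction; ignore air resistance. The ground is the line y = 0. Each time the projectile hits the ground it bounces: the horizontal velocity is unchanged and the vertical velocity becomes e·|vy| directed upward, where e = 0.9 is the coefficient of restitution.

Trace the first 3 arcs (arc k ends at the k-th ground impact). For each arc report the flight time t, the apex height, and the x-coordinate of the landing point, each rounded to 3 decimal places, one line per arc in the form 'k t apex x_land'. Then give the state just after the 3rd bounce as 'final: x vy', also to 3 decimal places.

1 3.834 22.574 53.605
2 3.862 18.285 107.589
3 3.475 14.811 156.174
final: 156.174 15.342

Arc 1: start y=8.580, vy=16.570 → t=3.834, apex=22.574, x_land=53.605, impact vy=-21.045
  bounce: vy ← 0.9·21.045 = 18.941
Arc 2: start y=0.000, vy=18.941 → t=3.862, apex=18.285, x_land=107.589, impact vy=-18.941
  bounce: vy ← 0.9·18.941 = 17.047
Arc 3: start y=0.000, vy=17.047 → t=3.475, apex=14.811, x_land=156.174, impact vy=-17.047
  bounce: vy ← 0.9·17.047 = 15.342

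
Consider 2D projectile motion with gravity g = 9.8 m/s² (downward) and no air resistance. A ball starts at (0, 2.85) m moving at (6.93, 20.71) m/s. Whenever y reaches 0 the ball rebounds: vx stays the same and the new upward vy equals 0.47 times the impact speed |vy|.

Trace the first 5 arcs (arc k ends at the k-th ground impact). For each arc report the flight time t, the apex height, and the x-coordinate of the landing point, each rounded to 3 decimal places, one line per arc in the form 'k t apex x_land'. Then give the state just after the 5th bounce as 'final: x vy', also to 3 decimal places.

1 4.360 24.733 30.214
2 2.112 5.463 44.850
3 0.993 1.207 51.728
4 0.467 0.267 54.961
5 0.219 0.059 56.481
final: 56.481 0.505

Arc 1: start y=2.850, vy=20.710 → t=4.360, apex=24.733, x_land=30.214, impact vy=-22.017
  bounce: vy ← 0.47·22.017 = 10.348
Arc 2: start y=0.000, vy=10.348 → t=2.112, apex=5.463, x_land=44.850, impact vy=-10.348
  bounce: vy ← 0.47·10.348 = 4.864
Arc 3: start y=0.000, vy=4.864 → t=0.993, apex=1.207, x_land=51.728, impact vy=-4.864
  bounce: vy ← 0.47·4.864 = 2.286
Arc 4: start y=0.000, vy=2.286 → t=0.467, apex=0.267, x_land=54.961, impact vy=-2.286
  bounce: vy ← 0.47·2.286 = 1.074
Arc 5: start y=0.000, vy=1.074 → t=0.219, apex=0.059, x_land=56.481, impact vy=-1.074
  bounce: vy ← 0.47·1.074 = 0.505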